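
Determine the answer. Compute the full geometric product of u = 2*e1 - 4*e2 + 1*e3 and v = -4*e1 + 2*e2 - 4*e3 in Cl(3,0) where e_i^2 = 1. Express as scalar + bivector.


In Cl(3,0): e_i^2 = 1, e_ie_j = -e_je_i for i != j.
Scalar part = u . v = 2*(-4) + (-4)*2 + 1*(-4)
= -8 + (-8) + (-4) = -20
e12 coeff = 2*2 - (-4)*(-4) = 4 - 16 = -12
e13 coeff = 2*(-4) - 1*(-4) = -8 - (-4) = -4
e23 coeff = (-4)*(-4) - 1*2 = 16 - 2 = 14
uv = -20 - 12*e12 - 4*e13 + 14*e23


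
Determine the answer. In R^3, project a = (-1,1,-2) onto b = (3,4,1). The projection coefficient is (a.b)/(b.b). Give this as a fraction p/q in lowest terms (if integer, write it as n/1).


Projection coefficient = (a . b) / (b . b)
a . b = (-1)*3 + 1*4 + (-2)*1
= -3 + 4 + (-2) = -1
b . b = 3^2 + 4^2 + 1^2
= 9 + 16 + 1 = 26
Coefficient = -1/26
In lowest terms: -1/26


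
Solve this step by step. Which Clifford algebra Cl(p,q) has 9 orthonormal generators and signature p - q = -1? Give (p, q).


We need p + q = 9 and p - q = -1.
Adding: 2p = 9 + (-1) = 8, so p = 4.
Then q = 9 - 4 = 5.
(p, q) = (4, 5)


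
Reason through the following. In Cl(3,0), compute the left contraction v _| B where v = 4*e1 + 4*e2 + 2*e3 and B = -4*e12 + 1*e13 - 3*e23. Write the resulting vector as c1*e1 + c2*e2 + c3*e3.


Left contraction v _| B = <vB>_1 (grade-1 part of the geometric product vB).
Using e1_|e12 = e2, e2_|e12 = -e1, e1_|e13 = e3, e3_|e13 = -e1, e2_|e23 = e3, e3_|e23 = -e2:
e1 coeff: -v2*b12 - v3*b13 = -(4)*(-4) - (2)*(1) = 14
e2 coeff: v1*b12 - v3*b23 = (4)*(-4) - (2)*(-3) = -10
e3 coeff: v1*b13 + v2*b23 = (4)*(1) + (4)*(-3) = -8
v _| B = 14*e1 - 10*e2 - 8*e3


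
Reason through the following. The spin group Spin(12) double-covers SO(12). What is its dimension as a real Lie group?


Spin(n) double-covers SO(n); both have Lie algebra so(n) of dimension n(n-1)/2.
n = 12
n(n-1) = 12 * 11 = 132
dim Spin(12) = 132/2 = 66


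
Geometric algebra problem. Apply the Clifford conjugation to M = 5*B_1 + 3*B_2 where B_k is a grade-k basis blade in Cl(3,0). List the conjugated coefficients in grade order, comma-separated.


Clifford conjugate sign for grade k: (-1)^(k(k+1)/2)
Grade 1: (-1)^(1*2/2) = (-1)^1 = -1, coeff 5 -> -5
Grade 2: (-1)^(2*3/2) = (-1)^3 = -1, coeff 3 -> -3
Conjugated coefficients: -5, -3


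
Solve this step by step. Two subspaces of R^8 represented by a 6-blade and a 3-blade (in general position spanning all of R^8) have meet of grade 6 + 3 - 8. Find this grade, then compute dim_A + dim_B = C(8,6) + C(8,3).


Meet grade = grade(A) + grade(B) - n
= 6 + 3 - 8 = 1
C(8,6) = 28
C(8,3) = 56
dim_A + dim_B = 28 + 56 = 84


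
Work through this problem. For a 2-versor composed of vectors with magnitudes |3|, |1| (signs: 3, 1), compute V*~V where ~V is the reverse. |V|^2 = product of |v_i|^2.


Each vector v_i has |v_i|^2 = s_i^2
Squared scales: 3^2 = 9, 1^2 = 1
|V|^2 = 9 * 1
= 9


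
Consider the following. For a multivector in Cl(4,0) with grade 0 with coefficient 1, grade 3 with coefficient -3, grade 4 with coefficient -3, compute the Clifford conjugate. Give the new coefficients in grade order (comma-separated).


Clifford conjugate sign for grade k: (-1)^(k(k+1)/2)
Grade 0: (-1)^(0*1/2) = (-1)^0 = 1, coeff 1 -> 1
Grade 3: (-1)^(3*4/2) = (-1)^6 = 1, coeff -3 -> -3
Grade 4: (-1)^(4*5/2) = (-1)^10 = 1, coeff -3 -> -3
Conjugated coefficients: 1, -3, -3


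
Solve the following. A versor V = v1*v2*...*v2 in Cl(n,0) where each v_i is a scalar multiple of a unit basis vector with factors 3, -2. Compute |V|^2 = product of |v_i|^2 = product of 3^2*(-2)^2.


Each vector v_i has |v_i|^2 = s_i^2
Squared scales: 3^2 = 9, (-2)^2 = 4
|V|^2 = 9 * 4
= 36


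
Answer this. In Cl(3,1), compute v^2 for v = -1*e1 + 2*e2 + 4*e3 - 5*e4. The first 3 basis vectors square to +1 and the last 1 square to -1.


v^2 = sum of c_i^2 * e_i^2
Positive signature terms (e_i^2 = +1): (-1)^2 + 2^2 + 4^2 = 21
Negative signature terms (e_j^2 = -1): (-5)^2 = 25
v^2 = 21 - 25 = -4


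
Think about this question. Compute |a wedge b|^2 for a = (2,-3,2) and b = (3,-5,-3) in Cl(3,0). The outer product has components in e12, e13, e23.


a wedge b = (a1*b2 - a2*b1)*e12 + (a1*b3 - a3*b1)*e13 + (a2*b3 - a3*b2)*e23
e12 coeff: 2*(-5) - (-3)*3 = -10 - (-9) = -1
e13 coeff: 2*(-3) - 2*3 = -6 - 6 = -12
e23 coeff: (-3)*(-3) - 2*(-5) = 9 - (-10) = 19
|a wedge b|^2 = (-1)^2 + (-12)^2 + 19^2
= 1 + 144 + 361
= 506


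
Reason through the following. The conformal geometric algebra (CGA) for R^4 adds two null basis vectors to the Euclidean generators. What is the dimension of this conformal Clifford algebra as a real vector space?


The conformal model of R^4 uses Cl(5,1): the 4 Euclidean generators plus two extra orthogonal generators e+ (e+^2 = +1) and e- (e-^2 = -1), from which the null vectors e0, einf are built.
Number of generators m = 4 + 2 = 6.
dim Cl(p,q) = 2^m = 2^6 = 64


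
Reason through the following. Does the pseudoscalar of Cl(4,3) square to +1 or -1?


The pseudoscalar I = e1...e_n (product of all n generators) of Cl(p,q) satisfies I^2 = (-1)^(q + n(n-1)/2).
p = 4, q = 3, n = p + q = 7
n(n-1)/2 = 7 * 6 / 2 = 21
Exponent = q + n(n-1)/2 = 3 + 21 = 24
I^2 = (-1)^24 = +1


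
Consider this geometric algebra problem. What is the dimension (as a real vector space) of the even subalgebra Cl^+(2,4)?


Even subalgebra dimension = 2^(n-1)
n = 2 + 4 = 6
2^(6 - 1) = 2^5 = 32
Verification: sum of C(6,k) for even k = 1 + 15 + 15 + 1 = 32
Result = 32


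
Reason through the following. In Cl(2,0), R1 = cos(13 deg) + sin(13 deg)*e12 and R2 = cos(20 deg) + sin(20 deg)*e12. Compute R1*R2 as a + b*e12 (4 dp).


Same-plane rotors commute and their half-angles add:
R1*R2 = cos(a1 + a2) + sin(a1 + a2)*e12.
a1 + a2 = 13 + 20 = 33 deg
cos(33 deg) = 0.8387
sin(33 deg) = 0.5446
R1*R2 = 0.8387 + 0.5446*e12


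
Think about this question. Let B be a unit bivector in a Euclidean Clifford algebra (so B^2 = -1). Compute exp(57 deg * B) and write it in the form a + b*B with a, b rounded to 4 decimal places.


For a unit bivector B with B^2 = -1, the exponential series gives
e^(theta*B) = cos(theta) + sin(theta)*B (the GA analogue of Euler's formula).
theta = 57 degrees = 0.994838 rad
cos(57 deg) = 0.5446
sin(57 deg) = 0.8387
exp(theta*B) = 0.5446 + 0.8387*B


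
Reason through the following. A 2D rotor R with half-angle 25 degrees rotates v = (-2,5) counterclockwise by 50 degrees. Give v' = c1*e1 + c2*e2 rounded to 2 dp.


Rotor R = cos(25deg) - sin(25deg)*e12
Rotation angle theta = 2 * 25 = 50 degrees
v' = R*v*~R rotates v by theta.
cos(50deg) = 0.6428, sin(50deg) = 0.7660
v'_1 = -2*cos(50deg) - 5*sin(50deg)
= -2*0.6428 - 5*0.7660
= -5.12
v'_2 = -2*sin(50deg) + 5*cos(50deg)
= -2*0.7660 + 5*0.6428
= 1.68
v' = -5.12*e1 + 1.68*e2


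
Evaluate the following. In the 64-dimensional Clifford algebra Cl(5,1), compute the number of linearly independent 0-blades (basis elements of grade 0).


Number of grade-k basis blades in Cl(p,q) with n = p + q is C(n, k).
n = 5 + 1 = 6
C(6, 0) = 6! / (0! * 6!)
= 720 / (1 * 720)
= 1


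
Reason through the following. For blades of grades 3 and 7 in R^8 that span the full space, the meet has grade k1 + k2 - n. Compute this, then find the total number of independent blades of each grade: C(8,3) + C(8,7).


Meet grade = grade(A) + grade(B) - n
= 3 + 7 - 8 = 2
C(8,3) = 56
C(8,7) = 8
dim_A + dim_B = 56 + 8 = 64


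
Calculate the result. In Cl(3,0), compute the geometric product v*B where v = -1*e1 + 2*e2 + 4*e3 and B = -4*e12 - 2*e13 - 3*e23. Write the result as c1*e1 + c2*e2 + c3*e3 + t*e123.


vB has grade-1 (vector) and grade-3 (trivector) parts: vB = (v _| B) + (v ^ B).
Vector part <vB>_1:
  e1: -v2*b12 - v3*b13 = -(2)*(-4) - (4)*(-2) = 16
  e2: v1*b12 - v3*b23 = (-1)*(-4) - (4)*(-3) = 16
  e3: v1*b13 + v2*b23 = (-1)*(-2) + (2)*(-3) = -4
Trivector part <vB>_3:
  e123: v1*b23 - v2*b13 + v3*b12 = (-1)*(-3) - (2)*(-2) + (4)*(-4) = -9
vB = 16*e1 + 16*e2 - 4*e3 - 9*e123


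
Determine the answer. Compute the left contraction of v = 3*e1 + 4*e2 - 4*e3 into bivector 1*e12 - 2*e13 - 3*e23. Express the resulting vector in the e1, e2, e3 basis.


Left contraction v _| B = <vB>_1 (grade-1 part of the geometric product vB).
Using e1_|e12 = e2, e2_|e12 = -e1, e1_|e13 = e3, e3_|e13 = -e1, e2_|e23 = e3, e3_|e23 = -e2:
e1 coeff: -v2*b12 - v3*b13 = -(4)*(1) - (-4)*(-2) = -12
e2 coeff: v1*b12 - v3*b23 = (3)*(1) - (-4)*(-3) = -9
e3 coeff: v1*b13 + v2*b23 = (3)*(-2) + (4)*(-3) = -18
v _| B = -12*e1 - 9*e2 - 18*e3


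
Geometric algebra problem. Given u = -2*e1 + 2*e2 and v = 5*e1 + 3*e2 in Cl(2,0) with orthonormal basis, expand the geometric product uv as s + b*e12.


Expand: (-2*e1 + 2*e2)(5*e1 + 3*e2)
= (-2)*5*e1e1 + (-2)*3*e1e2 + 2*5*e2e1 + 2*3*e2e2
Using e1^2 = e2^2 = 1, e2e1 = -e1e2:
Scalar part s = (-2)*5 + 2*3 = -10 + 6 = -4
Bivector part b = (-2)*3 - 2*5 = -6 - 10 = -16
uv = -4 - 16*e12


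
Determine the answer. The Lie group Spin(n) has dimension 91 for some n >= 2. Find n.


dim Spin(n) = dim so(n) = n(n-1)/2.
Solve n(n-1)/2 = 91, i.e. n^2 - n - 182 = 0.
Discriminant = 1 + 8*91 = 729
n = (1 + sqrt(729))/2 = (1 + 27)/2 = 14


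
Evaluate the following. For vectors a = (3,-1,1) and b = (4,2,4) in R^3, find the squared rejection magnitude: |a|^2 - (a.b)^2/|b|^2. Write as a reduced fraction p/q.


|a|^2 = 3^2 + (-1)^2 + 1^2 = 11
|b|^2 = 4^2 + 2^2 + 4^2 = 36
a . b = 3*4 + (-1)*2 + 1*4 = 14
(a.b)^2 = 14^2 = 196
|rej|^2 = 11 - 196/36
= (396 - 196)/36
= 200/36
In lowest terms: 50/9


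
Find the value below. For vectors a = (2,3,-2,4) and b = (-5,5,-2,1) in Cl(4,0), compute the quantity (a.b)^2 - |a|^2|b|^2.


a . b = 2*(-5) + 3*5 + (-2)*(-2) + 4*1
= -10 + 15 + 4 + 4 = 13
|a|^2 = 2^2 + 3^2 + (-2)^2 + 4^2 = 33
|b|^2 = (-5)^2 + 5^2 + (-2)^2 + 1^2 = 55
(a.b)^2 = 13^2 = 169
|a|^2 * |b|^2 = 33 * 55 = 1815
Result = 169 - 1815 = -1646


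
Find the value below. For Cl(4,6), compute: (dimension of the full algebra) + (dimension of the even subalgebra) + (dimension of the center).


n = 4 + 6 = 10
Total dim = 2^10 = 1024
Even subalgebra dim = 2^9 = 512
n is even, so center dim = 1
Sum = 1024 + 512 + 1 = 1537


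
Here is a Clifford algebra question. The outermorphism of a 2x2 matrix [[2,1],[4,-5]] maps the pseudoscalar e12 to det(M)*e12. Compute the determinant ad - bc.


The outermorphism of a linear map f sends e1^e2 to f(e1)^f(e2).
f(e1) = 2*e1 + 4*e2
f(e2) = 1*e1 - 5*e2
f(e1) ^ f(e2) = (2*e1 + 4*e2) ^ (1*e1 - 5*e2)
= 2*(-5)*e12 + 4*1*e21
= (-10 - 4)*e12
= -14*e12
Coefficient = -14


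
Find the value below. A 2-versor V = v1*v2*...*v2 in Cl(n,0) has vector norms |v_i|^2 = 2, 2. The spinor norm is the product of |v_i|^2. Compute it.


Spinor norm N(V) = |v1|^2 * |v2|^2 * ... * |v2|^2
= 2 * 2
Running product: 2, 4
N(V) = 4


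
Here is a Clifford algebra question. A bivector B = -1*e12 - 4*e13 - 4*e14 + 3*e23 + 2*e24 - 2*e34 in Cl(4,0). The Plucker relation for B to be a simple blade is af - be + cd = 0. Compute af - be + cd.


Plucker relation: af - be + cd
a*f = (-1)*(-2) = 2
b*e = (-4)*2 = -8
c*d = (-4)*3 = -12
af - be + cd = 2 - (-8) + (-12)
= -2


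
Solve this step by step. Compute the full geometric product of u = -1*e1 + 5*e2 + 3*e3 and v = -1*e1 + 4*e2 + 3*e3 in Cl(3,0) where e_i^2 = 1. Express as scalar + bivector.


In Cl(3,0): e_i^2 = 1, e_ie_j = -e_je_i for i != j.
Scalar part = u . v = (-1)*(-1) + 5*4 + 3*3
= 1 + 20 + 9 = 30
e12 coeff = (-1)*4 - 5*(-1) = -4 - (-5) = 1
e13 coeff = (-1)*3 - 3*(-1) = -3 - (-3) = 0
e23 coeff = 5*3 - 3*4 = 15 - 12 = 3
uv = 30 + 1*e12 + 0*e13 + 3*e23


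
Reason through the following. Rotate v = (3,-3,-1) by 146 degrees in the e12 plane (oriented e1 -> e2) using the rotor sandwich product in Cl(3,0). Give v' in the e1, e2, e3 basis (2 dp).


Rotor R = cos(73deg) - sin(73deg)*e12
Rotation angle theta = 2 * 73 = 146 degrees in the e12 plane (e1 -> e2).
The component perpendicular to the plane (e3) is invariant: v'_3 = v3 = -1.00
cos(146deg) = -0.8290, sin(146deg) = 0.5592
v'_1 = v1*cos(theta) - v2*sin(theta) = 3*(-0.8290) - (-3)*0.5592 = -0.81
v'_2 = v1*sin(theta) + v2*cos(theta) = 3*0.5592 + (-3)*(-0.8290) = 4.16
v' = -0.81*e1 + 4.16*e2 - 1.00*e3


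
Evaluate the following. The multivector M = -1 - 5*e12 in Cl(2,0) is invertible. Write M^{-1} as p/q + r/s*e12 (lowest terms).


M = -1 - 5*e12, where e12^2 = -1.
Since M commutes with its reverse ~M = a - b*e12, M * ~M = a^2 - b^2*e12^2 = a^2 + b^2.
So M^{-1} = ~M / (a^2 + b^2) = (a - b*e12)/(a^2 + b^2).
a^2 + b^2 = 1 + 25 = 26
Scalar part = -1/26 = -1/26
Bivector coeff = 5/26 = 5/26
M^{-1} = -1/26 + 5/26*e12


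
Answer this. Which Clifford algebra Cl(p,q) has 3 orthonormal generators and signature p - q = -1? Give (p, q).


We need p + q = 3 and p - q = -1.
Adding: 2p = 3 + (-1) = 2, so p = 1.
Then q = 3 - 1 = 2.
(p, q) = (1, 2)


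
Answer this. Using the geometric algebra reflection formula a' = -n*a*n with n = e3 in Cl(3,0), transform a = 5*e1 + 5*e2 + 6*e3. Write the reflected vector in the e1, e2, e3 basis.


Reflection formula: a' = -n*a*n, with n = e3 (unit vector, n^2 = 1).
For reflection through hyperplane perp to e3:
The component along e3 flips sign, others stay.
a = (5, 5, 6)
a' = (5, 5, -6)
a' = 5*e1 + 5*e2 - 6*e3


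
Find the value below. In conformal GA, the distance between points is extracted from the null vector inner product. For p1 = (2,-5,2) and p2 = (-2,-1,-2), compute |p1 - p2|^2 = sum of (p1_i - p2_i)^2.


p1 - p2 = (4, -4, 4)
|p1 - p2|^2 = 4^2 + (-4)^2 + 4^2
= 16 + 16 + 16
= 48


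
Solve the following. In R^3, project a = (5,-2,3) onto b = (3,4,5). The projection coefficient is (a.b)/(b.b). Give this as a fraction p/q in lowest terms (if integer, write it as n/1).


Projection coefficient = (a . b) / (b . b)
a . b = 5*3 + (-2)*4 + 3*5
= 15 + (-8) + 15 = 22
b . b = 3^2 + 4^2 + 5^2
= 9 + 16 + 25 = 50
Coefficient = 22/50
In lowest terms: 11/25


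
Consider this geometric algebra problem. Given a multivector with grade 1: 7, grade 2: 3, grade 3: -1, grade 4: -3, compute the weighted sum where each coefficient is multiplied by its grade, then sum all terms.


Grade-weighted sum = sum of grade_k * coefficient_k
1*7 = 7
2*3 = 6
3*(-1) = -3
4*(-3) = -12
Total = 7 + 6 + (-3) + (-12) = -2


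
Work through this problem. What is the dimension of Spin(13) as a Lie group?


Spin(n) double-covers SO(n); both have Lie algebra so(n) of dimension n(n-1)/2.
n = 13
n(n-1) = 13 * 12 = 156
dim Spin(13) = 156/2 = 78


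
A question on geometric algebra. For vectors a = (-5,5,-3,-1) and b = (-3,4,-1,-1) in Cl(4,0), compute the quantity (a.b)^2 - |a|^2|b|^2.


a . b = (-5)*(-3) + 5*4 + (-3)*(-1) + (-1)*(-1)
= 15 + 20 + 3 + 1 = 39
|a|^2 = (-5)^2 + 5^2 + (-3)^2 + (-1)^2 = 60
|b|^2 = (-3)^2 + 4^2 + (-1)^2 + (-1)^2 = 27
(a.b)^2 = 39^2 = 1521
|a|^2 * |b|^2 = 60 * 27 = 1620
Result = 1521 - 1620 = -99


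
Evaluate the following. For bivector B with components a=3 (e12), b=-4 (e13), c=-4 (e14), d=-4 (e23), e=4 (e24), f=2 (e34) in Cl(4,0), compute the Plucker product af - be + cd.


Plucker relation: af - be + cd
a*f = 3*2 = 6
b*e = (-4)*4 = -16
c*d = (-4)*(-4) = 16
af - be + cd = 6 - (-16) + 16
= 38


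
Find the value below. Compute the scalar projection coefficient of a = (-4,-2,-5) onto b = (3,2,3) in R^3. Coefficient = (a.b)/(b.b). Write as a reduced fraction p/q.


Projection coefficient = (a . b) / (b . b)
a . b = (-4)*3 + (-2)*2 + (-5)*3
= -12 + (-4) + (-15) = -31
b . b = 3^2 + 2^2 + 3^2
= 9 + 4 + 9 = 22
Coefficient = -31/22
In lowest terms: -31/22


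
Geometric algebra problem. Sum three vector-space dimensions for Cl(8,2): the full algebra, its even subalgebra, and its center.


n = 8 + 2 = 10
Total dim = 2^10 = 1024
Even subalgebra dim = 2^9 = 512
n is even, so center dim = 1
Sum = 1024 + 512 + 1 = 1537


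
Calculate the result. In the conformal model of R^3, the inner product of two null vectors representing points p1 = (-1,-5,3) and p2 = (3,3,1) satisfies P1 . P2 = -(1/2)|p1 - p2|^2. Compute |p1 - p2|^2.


p1 - p2 = (-4, -8, 2)
|p1 - p2|^2 = (-4)^2 + (-8)^2 + 2^2
= 16 + 64 + 4
= 84


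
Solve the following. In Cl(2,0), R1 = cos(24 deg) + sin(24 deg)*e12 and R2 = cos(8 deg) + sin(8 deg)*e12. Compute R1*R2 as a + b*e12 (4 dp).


Same-plane rotors commute and their half-angles add:
R1*R2 = cos(a1 + a2) + sin(a1 + a2)*e12.
a1 + a2 = 24 + 8 = 32 deg
cos(32 deg) = 0.8480
sin(32 deg) = 0.5299
R1*R2 = 0.8480 + 0.5299*e12


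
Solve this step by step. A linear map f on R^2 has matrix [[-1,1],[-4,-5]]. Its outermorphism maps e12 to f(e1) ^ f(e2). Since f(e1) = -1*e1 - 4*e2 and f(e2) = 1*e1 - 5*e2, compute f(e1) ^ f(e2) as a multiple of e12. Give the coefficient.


The outermorphism of a linear map f sends e1^e2 to f(e1)^f(e2).
f(e1) = -1*e1 - 4*e2
f(e2) = 1*e1 - 5*e2
f(e1) ^ f(e2) = (-1*e1 - 4*e2) ^ (1*e1 - 5*e2)
= (-1)*(-5)*e12 + (-4)*1*e21
= (5 - (-4))*e12
= 9*e12
Coefficient = 9


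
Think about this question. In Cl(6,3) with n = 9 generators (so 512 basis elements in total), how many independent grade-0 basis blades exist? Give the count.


Number of grade-k basis blades in Cl(p,q) with n = p + q is C(n, k).
n = 6 + 3 = 9
C(9, 0) = 9! / (0! * 9!)
= 362880 / (1 * 362880)
= 1


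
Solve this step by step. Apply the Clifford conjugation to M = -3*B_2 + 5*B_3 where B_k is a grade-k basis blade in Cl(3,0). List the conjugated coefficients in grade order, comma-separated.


Clifford conjugate sign for grade k: (-1)^(k(k+1)/2)
Grade 2: (-1)^(2*3/2) = (-1)^3 = -1, coeff -3 -> 3
Grade 3: (-1)^(3*4/2) = (-1)^6 = 1, coeff 5 -> 5
Conjugated coefficients: 3, 5


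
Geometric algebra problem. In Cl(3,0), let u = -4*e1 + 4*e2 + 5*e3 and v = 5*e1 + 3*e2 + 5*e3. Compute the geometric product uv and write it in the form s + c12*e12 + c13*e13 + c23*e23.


In Cl(3,0): e_i^2 = 1, e_ie_j = -e_je_i for i != j.
Scalar part = u . v = (-4)*5 + 4*3 + 5*5
= -20 + 12 + 25 = 17
e12 coeff = (-4)*3 - 4*5 = -12 - 20 = -32
e13 coeff = (-4)*5 - 5*5 = -20 - 25 = -45
e23 coeff = 4*5 - 5*3 = 20 - 15 = 5
uv = 17 - 32*e12 - 45*e13 + 5*e23


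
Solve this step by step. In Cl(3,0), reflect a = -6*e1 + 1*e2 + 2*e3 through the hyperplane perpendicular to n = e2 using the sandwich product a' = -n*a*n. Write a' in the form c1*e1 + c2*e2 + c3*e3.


Reflection formula: a' = -n*a*n, with n = e2 (unit vector, n^2 = 1).
For reflection through hyperplane perp to e2:
The component along e2 flips sign, others stay.
a = (-6, 1, 2)
a' = (-6, -1, 2)
a' = -6*e1 - 1*e2 + 2*e3


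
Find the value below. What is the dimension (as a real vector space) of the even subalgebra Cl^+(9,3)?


Even subalgebra dimension = 2^(n-1)
n = 9 + 3 = 12
2^(12 - 1) = 2^11 = 2048
Verification: sum of C(12,k) for even k = 1 + 66 + 495 + 924 + 495 + 66 + 1 = 2048
Result = 2048


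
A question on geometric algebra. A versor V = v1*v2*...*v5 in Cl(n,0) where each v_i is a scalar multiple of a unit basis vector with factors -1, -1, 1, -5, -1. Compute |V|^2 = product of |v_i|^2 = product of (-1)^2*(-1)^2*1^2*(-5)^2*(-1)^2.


Each vector v_i has |v_i|^2 = s_i^2
Squared scales: (-1)^2 = 1, (-1)^2 = 1, 1^2 = 1, (-5)^2 = 25, (-1)^2 = 1
|V|^2 = 1 * 1 * 1 * 25 * 1
= 25


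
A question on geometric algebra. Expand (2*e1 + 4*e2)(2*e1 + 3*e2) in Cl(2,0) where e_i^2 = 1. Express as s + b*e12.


Expand: (2*e1 + 4*e2)(2*e1 + 3*e2)
= 2*2*e1e1 + 2*3*e1e2 + 4*2*e2e1 + 4*3*e2e2
Using e1^2 = e2^2 = 1, e2e1 = -e1e2:
Scalar part s = 2*2 + 4*3 = 4 + 12 = 16
Bivector part b = 2*3 - 4*2 = 6 - 8 = -2
uv = 16 - 2*e12


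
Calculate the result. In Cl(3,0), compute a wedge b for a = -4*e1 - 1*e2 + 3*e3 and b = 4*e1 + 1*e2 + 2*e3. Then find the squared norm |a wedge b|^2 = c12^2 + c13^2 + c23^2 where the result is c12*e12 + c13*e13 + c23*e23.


a wedge b = (a1*b2 - a2*b1)*e12 + (a1*b3 - a3*b1)*e13 + (a2*b3 - a3*b2)*e23
e12 coeff: (-4)*1 - (-1)*4 = -4 - (-4) = 0
e13 coeff: (-4)*2 - 3*4 = -8 - 12 = -20
e23 coeff: (-1)*2 - 3*1 = -2 - 3 = -5
|a wedge b|^2 = 0^2 + (-20)^2 + (-5)^2
= 0 + 400 + 25
= 425


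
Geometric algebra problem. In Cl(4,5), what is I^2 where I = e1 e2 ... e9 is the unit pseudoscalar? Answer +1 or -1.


The pseudoscalar I = e1...e_n (product of all n generators) of Cl(p,q) satisfies I^2 = (-1)^(q + n(n-1)/2).
p = 4, q = 5, n = p + q = 9
n(n-1)/2 = 9 * 8 / 2 = 36
Exponent = q + n(n-1)/2 = 5 + 36 = 41
I^2 = (-1)^41 = -1


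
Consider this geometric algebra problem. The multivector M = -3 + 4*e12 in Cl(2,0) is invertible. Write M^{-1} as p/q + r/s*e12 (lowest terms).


M = -3 + 4*e12, where e12^2 = -1.
Since M commutes with its reverse ~M = a - b*e12, M * ~M = a^2 - b^2*e12^2 = a^2 + b^2.
So M^{-1} = ~M / (a^2 + b^2) = (a - b*e12)/(a^2 + b^2).
a^2 + b^2 = 9 + 16 = 25
Scalar part = -3/25 = -3/25
Bivector coeff = -4/25 = -4/25
M^{-1} = -3/25 - 4/25*e12


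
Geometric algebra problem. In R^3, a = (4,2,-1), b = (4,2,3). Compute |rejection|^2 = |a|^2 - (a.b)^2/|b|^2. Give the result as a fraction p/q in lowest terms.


|a|^2 = 4^2 + 2^2 + (-1)^2 = 21
|b|^2 = 4^2 + 2^2 + 3^2 = 29
a . b = 4*4 + 2*2 + (-1)*3 = 17
(a.b)^2 = 17^2 = 289
|rej|^2 = 21 - 289/29
= (609 - 289)/29
= 320/29
In lowest terms: 320/29


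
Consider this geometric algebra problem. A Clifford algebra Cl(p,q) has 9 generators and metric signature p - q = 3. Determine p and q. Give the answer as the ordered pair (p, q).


We need p + q = 9 and p - q = 3.
Adding: 2p = 9 + 3 = 12, so p = 6.
Then q = 9 - 6 = 3.
(p, q) = (6, 3)


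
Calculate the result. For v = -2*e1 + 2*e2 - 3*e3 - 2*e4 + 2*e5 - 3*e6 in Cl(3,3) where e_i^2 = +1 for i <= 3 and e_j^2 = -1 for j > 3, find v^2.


v^2 = sum of c_i^2 * e_i^2
Positive signature terms (e_i^2 = +1): (-2)^2 + 2^2 + (-3)^2 = 17
Negative signature terms (e_j^2 = -1): (-2)^2 + 2^2 + (-3)^2 = 17
v^2 = 17 - 17 = 0


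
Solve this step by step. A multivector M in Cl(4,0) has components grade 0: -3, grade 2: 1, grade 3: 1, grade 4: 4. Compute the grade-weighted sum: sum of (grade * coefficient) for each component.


Grade-weighted sum = sum of grade_k * coefficient_k
0*(-3) = 0
2*1 = 2
3*1 = 3
4*4 = 16
Total = 0 + 2 + 3 + 16 = 21


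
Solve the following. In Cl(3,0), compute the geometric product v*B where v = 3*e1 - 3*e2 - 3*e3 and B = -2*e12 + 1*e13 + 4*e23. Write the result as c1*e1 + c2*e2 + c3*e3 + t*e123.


vB has grade-1 (vector) and grade-3 (trivector) parts: vB = (v _| B) + (v ^ B).
Vector part <vB>_1:
  e1: -v2*b12 - v3*b13 = -(-3)*(-2) - (-3)*(1) = -3
  e2: v1*b12 - v3*b23 = (3)*(-2) - (-3)*(4) = 6
  e3: v1*b13 + v2*b23 = (3)*(1) + (-3)*(4) = -9
Trivector part <vB>_3:
  e123: v1*b23 - v2*b13 + v3*b12 = (3)*(4) - (-3)*(1) + (-3)*(-2) = 21
vB = -3*e1 + 6*e2 - 9*e3 + 21*e123


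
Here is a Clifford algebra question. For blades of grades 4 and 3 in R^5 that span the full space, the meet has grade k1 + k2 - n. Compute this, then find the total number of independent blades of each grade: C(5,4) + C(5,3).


Meet grade = grade(A) + grade(B) - n
= 4 + 3 - 5 = 2
C(5,4) = 5
C(5,3) = 10
dim_A + dim_B = 5 + 10 = 15


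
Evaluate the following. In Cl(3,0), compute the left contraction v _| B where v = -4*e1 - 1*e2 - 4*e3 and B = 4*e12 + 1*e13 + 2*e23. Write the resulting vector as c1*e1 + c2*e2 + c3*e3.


Left contraction v _| B = <vB>_1 (grade-1 part of the geometric product vB).
Using e1_|e12 = e2, e2_|e12 = -e1, e1_|e13 = e3, e3_|e13 = -e1, e2_|e23 = e3, e3_|e23 = -e2:
e1 coeff: -v2*b12 - v3*b13 = -(-1)*(4) - (-4)*(1) = 8
e2 coeff: v1*b12 - v3*b23 = (-4)*(4) - (-4)*(2) = -8
e3 coeff: v1*b13 + v2*b23 = (-4)*(1) + (-1)*(2) = -6
v _| B = 8*e1 - 8*e2 - 6*e3


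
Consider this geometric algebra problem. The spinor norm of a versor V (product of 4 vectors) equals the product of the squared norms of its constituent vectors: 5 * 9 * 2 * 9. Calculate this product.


Spinor norm N(V) = |v1|^2 * |v2|^2 * ... * |v4|^2
= 5 * 9 * 2 * 9
Running product: 5, 45, 90, 810
N(V) = 810


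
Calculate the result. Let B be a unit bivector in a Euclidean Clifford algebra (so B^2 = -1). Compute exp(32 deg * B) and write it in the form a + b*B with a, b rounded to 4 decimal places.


For a unit bivector B with B^2 = -1, the exponential series gives
e^(theta*B) = cos(theta) + sin(theta)*B (the GA analogue of Euler's formula).
theta = 32 degrees = 0.558505 rad
cos(32 deg) = 0.8480
sin(32 deg) = 0.5299
exp(theta*B) = 0.8480 + 0.5299*B


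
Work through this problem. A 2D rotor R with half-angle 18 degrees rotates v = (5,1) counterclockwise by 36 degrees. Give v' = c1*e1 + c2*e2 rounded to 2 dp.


Rotor R = cos(18deg) - sin(18deg)*e12
Rotation angle theta = 2 * 18 = 36 degrees
v' = R*v*~R rotates v by theta.
cos(36deg) = 0.8090, sin(36deg) = 0.5878
v'_1 = 5*cos(36deg) - 1*sin(36deg)
= 5*0.8090 - 1*0.5878
= 3.46
v'_2 = 5*sin(36deg) + 1*cos(36deg)
= 5*0.5878 + 1*0.8090
= 3.75
v' = 3.46*e1 + 3.75*e2


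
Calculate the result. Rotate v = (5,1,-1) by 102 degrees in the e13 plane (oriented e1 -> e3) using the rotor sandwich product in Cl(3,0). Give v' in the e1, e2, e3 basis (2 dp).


Rotor R = cos(51deg) - sin(51deg)*e13
Rotation angle theta = 2 * 51 = 102 degrees in the e13 plane (e1 -> e3).
The component perpendicular to the plane (e2) is invariant: v'_2 = v2 = 1.00
cos(102deg) = -0.2079, sin(102deg) = 0.9781
v'_1 = v1*cos(theta) - v3*sin(theta) = 5*(-0.2079) - (-1)*0.9781 = -0.06
v'_3 = v1*sin(theta) + v3*cos(theta) = 5*0.9781 + (-1)*(-0.2079) = 5.10
v' = -0.06*e1 + 1.00*e2 + 5.10*e3


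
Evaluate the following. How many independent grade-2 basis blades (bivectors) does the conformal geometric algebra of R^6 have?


The conformal model of R^6 uses Cl(7,1) with m = 6 + 2 = 8 generators.
Number of grade-2 blades = C(m, 2) = C(8, 2)
= 8*7/2 = 28


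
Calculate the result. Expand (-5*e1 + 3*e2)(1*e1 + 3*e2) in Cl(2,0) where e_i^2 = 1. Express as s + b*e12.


Expand: (-5*e1 + 3*e2)(1*e1 + 3*e2)
= (-5)*1*e1e1 + (-5)*3*e1e2 + 3*1*e2e1 + 3*3*e2e2
Using e1^2 = e2^2 = 1, e2e1 = -e1e2:
Scalar part s = (-5)*1 + 3*3 = -5 + 9 = 4
Bivector part b = (-5)*3 - 3*1 = -15 - 3 = -18
uv = 4 - 18*e12


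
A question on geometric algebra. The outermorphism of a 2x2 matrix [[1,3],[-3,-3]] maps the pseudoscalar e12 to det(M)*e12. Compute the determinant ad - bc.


The outermorphism of a linear map f sends e1^e2 to f(e1)^f(e2).
f(e1) = 1*e1 - 3*e2
f(e2) = 3*e1 - 3*e2
f(e1) ^ f(e2) = (1*e1 - 3*e2) ^ (3*e1 - 3*e2)
= 1*(-3)*e12 + (-3)*3*e21
= (-3 - (-9))*e12
= 6*e12
Coefficient = 6


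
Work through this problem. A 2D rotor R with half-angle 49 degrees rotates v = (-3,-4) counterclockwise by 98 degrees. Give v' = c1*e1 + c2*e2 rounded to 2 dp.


Rotor R = cos(49deg) - sin(49deg)*e12
Rotation angle theta = 2 * 49 = 98 degrees
v' = R*v*~R rotates v by theta.
cos(98deg) = -0.1392, sin(98deg) = 0.9903
v'_1 = -3*cos(98deg) - (-4)*sin(98deg)
= -3*(-0.1392) - (-4)*0.9903
= 4.38
v'_2 = -3*sin(98deg) + (-4)*cos(98deg)
= -3*0.9903 + (-4)*(-0.1392)
= -2.41
v' = 4.38*e1 - 2.41*e2


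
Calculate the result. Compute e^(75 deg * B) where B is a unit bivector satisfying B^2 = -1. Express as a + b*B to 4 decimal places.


For a unit bivector B with B^2 = -1, the exponential series gives
e^(theta*B) = cos(theta) + sin(theta)*B (the GA analogue of Euler's formula).
theta = 75 degrees = 1.308997 rad
cos(75 deg) = 0.2588
sin(75 deg) = 0.9659
exp(theta*B) = 0.2588 + 0.9659*B


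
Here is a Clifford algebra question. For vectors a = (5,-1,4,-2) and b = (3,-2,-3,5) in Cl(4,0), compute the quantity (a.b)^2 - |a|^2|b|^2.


a . b = 5*3 + (-1)*(-2) + 4*(-3) + (-2)*5
= 15 + 2 + (-12) + (-10) = -5
|a|^2 = 5^2 + (-1)^2 + 4^2 + (-2)^2 = 46
|b|^2 = 3^2 + (-2)^2 + (-3)^2 + 5^2 = 47
(a.b)^2 = (-5)^2 = 25
|a|^2 * |b|^2 = 46 * 47 = 2162
Result = 25 - 2162 = -2137


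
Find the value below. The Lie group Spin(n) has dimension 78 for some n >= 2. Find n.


dim Spin(n) = dim so(n) = n(n-1)/2.
Solve n(n-1)/2 = 78, i.e. n^2 - n - 156 = 0.
Discriminant = 1 + 8*78 = 625
n = (1 + sqrt(625))/2 = (1 + 25)/2 = 13


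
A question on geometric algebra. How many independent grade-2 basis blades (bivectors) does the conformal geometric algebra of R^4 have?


The conformal model of R^4 uses Cl(5,1) with m = 4 + 2 = 6 generators.
Number of grade-2 blades = C(m, 2) = C(6, 2)
= 6*5/2 = 15


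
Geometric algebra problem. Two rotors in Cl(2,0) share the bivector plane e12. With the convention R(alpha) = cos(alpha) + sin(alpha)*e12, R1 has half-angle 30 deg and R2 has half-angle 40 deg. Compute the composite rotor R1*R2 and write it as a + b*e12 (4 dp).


Same-plane rotors commute and their half-angles add:
R1*R2 = cos(a1 + a2) + sin(a1 + a2)*e12.
a1 + a2 = 30 + 40 = 70 deg
cos(70 deg) = 0.3420
sin(70 deg) = 0.9397
R1*R2 = 0.3420 + 0.9397*e12


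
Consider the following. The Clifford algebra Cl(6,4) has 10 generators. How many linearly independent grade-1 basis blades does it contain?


Number of grade-k basis blades in Cl(p,q) with n = p + q is C(n, k).
n = 6 + 4 = 10
C(10, 1) = 10! / (1! * 9!)
= 3628800 / (1 * 362880)
= 10


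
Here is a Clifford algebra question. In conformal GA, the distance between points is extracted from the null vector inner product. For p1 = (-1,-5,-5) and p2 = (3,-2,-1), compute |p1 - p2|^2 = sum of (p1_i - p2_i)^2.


p1 - p2 = (-4, -3, -4)
|p1 - p2|^2 = (-4)^2 + (-3)^2 + (-4)^2
= 16 + 9 + 16
= 41


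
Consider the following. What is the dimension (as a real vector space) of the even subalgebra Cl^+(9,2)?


Even subalgebra dimension = 2^(n-1)
n = 9 + 2 = 11
2^(11 - 1) = 2^10 = 1024
Verification: sum of C(11,k) for even k = 1 + 55 + 330 + 462 + 165 + 11 = 1024
Result = 1024


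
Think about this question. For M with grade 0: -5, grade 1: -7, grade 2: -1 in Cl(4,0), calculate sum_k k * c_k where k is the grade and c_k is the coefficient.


Grade-weighted sum = sum of grade_k * coefficient_k
0*(-5) = 0
1*(-7) = -7
2*(-1) = -2
Total = 0 + (-7) + (-2) = -9


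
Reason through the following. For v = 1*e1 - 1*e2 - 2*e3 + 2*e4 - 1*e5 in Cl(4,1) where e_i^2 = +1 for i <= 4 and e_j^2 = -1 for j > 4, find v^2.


v^2 = sum of c_i^2 * e_i^2
Positive signature terms (e_i^2 = +1): 1^2 + (-1)^2 + (-2)^2 + 2^2 = 10
Negative signature terms (e_j^2 = -1): (-1)^2 = 1
v^2 = 10 - 1 = 9


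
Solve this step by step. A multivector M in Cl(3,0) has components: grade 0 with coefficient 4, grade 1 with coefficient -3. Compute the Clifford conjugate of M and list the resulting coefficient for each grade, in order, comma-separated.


Clifford conjugate sign for grade k: (-1)^(k(k+1)/2)
Grade 0: (-1)^(0*1/2) = (-1)^0 = 1, coeff 4 -> 4
Grade 1: (-1)^(1*2/2) = (-1)^1 = -1, coeff -3 -> 3
Conjugated coefficients: 4, 3


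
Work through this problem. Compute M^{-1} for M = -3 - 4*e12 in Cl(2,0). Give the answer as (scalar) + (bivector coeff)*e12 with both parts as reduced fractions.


M = -3 - 4*e12, where e12^2 = -1.
Since M commutes with its reverse ~M = a - b*e12, M * ~M = a^2 - b^2*e12^2 = a^2 + b^2.
So M^{-1} = ~M / (a^2 + b^2) = (a - b*e12)/(a^2 + b^2).
a^2 + b^2 = 9 + 16 = 25
Scalar part = -3/25 = -3/25
Bivector coeff = 4/25 = 4/25
M^{-1} = -3/25 + 4/25*e12


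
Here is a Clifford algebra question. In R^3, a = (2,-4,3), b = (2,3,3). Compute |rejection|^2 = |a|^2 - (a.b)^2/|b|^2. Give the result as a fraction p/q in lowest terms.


|a|^2 = 2^2 + (-4)^2 + 3^2 = 29
|b|^2 = 2^2 + 3^2 + 3^2 = 22
a . b = 2*2 + (-4)*3 + 3*3 = 1
(a.b)^2 = 1^2 = 1
|rej|^2 = 29 - 1/22
= (638 - 1)/22
= 637/22
In lowest terms: 637/22


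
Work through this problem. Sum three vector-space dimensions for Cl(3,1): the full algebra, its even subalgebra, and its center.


n = 3 + 1 = 4
Total dim = 2^4 = 16
Even subalgebra dim = 2^3 = 8
n is even, so center dim = 1
Sum = 16 + 8 + 1 = 25


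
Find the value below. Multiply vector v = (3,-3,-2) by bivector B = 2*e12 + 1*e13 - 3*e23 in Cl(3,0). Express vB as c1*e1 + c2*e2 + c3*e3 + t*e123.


vB has grade-1 (vector) and grade-3 (trivector) parts: vB = (v _| B) + (v ^ B).
Vector part <vB>_1:
  e1: -v2*b12 - v3*b13 = -(-3)*(2) - (-2)*(1) = 8
  e2: v1*b12 - v3*b23 = (3)*(2) - (-2)*(-3) = 0
  e3: v1*b13 + v2*b23 = (3)*(1) + (-3)*(-3) = 12
Trivector part <vB>_3:
  e123: v1*b23 - v2*b13 + v3*b12 = (3)*(-3) - (-3)*(1) + (-2)*(2) = -10
vB = 8*e1 + 0*e2 + 12*e3 - 10*e123


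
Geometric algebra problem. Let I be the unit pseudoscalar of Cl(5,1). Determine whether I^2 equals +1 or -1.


The pseudoscalar I = e1...e_n (product of all n generators) of Cl(p,q) satisfies I^2 = (-1)^(q + n(n-1)/2).
p = 5, q = 1, n = p + q = 6
n(n-1)/2 = 6 * 5 / 2 = 15
Exponent = q + n(n-1)/2 = 1 + 15 = 16
I^2 = (-1)^16 = +1


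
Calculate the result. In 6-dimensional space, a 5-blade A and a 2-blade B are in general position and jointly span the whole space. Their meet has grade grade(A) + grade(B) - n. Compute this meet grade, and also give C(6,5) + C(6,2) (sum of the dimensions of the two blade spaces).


Meet grade = grade(A) + grade(B) - n
= 5 + 2 - 6 = 1
C(6,5) = 6
C(6,2) = 15
dim_A + dim_B = 6 + 15 = 21


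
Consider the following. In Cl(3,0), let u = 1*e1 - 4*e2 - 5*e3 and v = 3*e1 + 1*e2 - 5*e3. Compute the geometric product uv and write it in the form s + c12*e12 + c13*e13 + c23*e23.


In Cl(3,0): e_i^2 = 1, e_ie_j = -e_je_i for i != j.
Scalar part = u . v = 1*3 + (-4)*1 + (-5)*(-5)
= 3 + (-4) + 25 = 24
e12 coeff = 1*1 - (-4)*3 = 1 - (-12) = 13
e13 coeff = 1*(-5) - (-5)*3 = -5 - (-15) = 10
e23 coeff = (-4)*(-5) - (-5)*1 = 20 - (-5) = 25
uv = 24 + 13*e12 + 10*e13 + 25*e23


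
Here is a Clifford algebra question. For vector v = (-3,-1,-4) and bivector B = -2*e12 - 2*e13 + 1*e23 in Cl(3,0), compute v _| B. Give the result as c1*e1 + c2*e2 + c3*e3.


Left contraction v _| B = <vB>_1 (grade-1 part of the geometric product vB).
Using e1_|e12 = e2, e2_|e12 = -e1, e1_|e13 = e3, e3_|e13 = -e1, e2_|e23 = e3, e3_|e23 = -e2:
e1 coeff: -v2*b12 - v3*b13 = -(-1)*(-2) - (-4)*(-2) = -10
e2 coeff: v1*b12 - v3*b23 = (-3)*(-2) - (-4)*(1) = 10
e3 coeff: v1*b13 + v2*b23 = (-3)*(-2) + (-1)*(1) = 5
v _| B = -10*e1 + 10*e2 + 5*e3


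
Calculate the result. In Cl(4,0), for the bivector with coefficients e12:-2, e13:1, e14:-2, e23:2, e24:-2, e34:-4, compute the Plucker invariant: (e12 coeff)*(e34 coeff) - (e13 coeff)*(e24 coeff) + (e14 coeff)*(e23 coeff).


Plucker relation: af - be + cd
a*f = (-2)*(-4) = 8
b*e = 1*(-2) = -2
c*d = (-2)*2 = -4
af - be + cd = 8 - (-2) + (-4)
= 6


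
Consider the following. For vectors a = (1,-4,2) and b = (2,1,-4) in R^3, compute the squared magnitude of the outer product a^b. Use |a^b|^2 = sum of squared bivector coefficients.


a wedge b = (a1*b2 - a2*b1)*e12 + (a1*b3 - a3*b1)*e13 + (a2*b3 - a3*b2)*e23
e12 coeff: 1*1 - (-4)*2 = 1 - (-8) = 9
e13 coeff: 1*(-4) - 2*2 = -4 - 4 = -8
e23 coeff: (-4)*(-4) - 2*1 = 16 - 2 = 14
|a wedge b|^2 = 9^2 + (-8)^2 + 14^2
= 81 + 64 + 196
= 341


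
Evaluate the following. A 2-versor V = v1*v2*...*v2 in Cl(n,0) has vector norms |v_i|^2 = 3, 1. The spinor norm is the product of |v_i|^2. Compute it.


Spinor norm N(V) = |v1|^2 * |v2|^2 * ... * |v2|^2
= 3 * 1
Running product: 3, 3
N(V) = 3


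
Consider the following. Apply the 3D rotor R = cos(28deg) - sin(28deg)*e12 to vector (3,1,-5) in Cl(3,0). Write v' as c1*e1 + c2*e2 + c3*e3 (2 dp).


Rotor R = cos(28deg) - sin(28deg)*e12
Rotation angle theta = 2 * 28 = 56 degrees in the e12 plane (e1 -> e2).
The component perpendicular to the plane (e3) is invariant: v'_3 = v3 = -5.00
cos(56deg) = 0.5592, sin(56deg) = 0.8290
v'_1 = v1*cos(theta) - v2*sin(theta) = 3*0.5592 - 1*0.8290 = 0.85
v'_2 = v1*sin(theta) + v2*cos(theta) = 3*0.8290 + 1*0.5592 = 3.05
v' = 0.85*e1 + 3.05*e2 - 5.00*e3


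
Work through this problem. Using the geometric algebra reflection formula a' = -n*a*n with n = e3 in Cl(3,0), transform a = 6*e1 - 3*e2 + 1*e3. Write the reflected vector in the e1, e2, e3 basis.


Reflection formula: a' = -n*a*n, with n = e3 (unit vector, n^2 = 1).
For reflection through hyperplane perp to e3:
The component along e3 flips sign, others stay.
a = (6, -3, 1)
a' = (6, -3, -1)
a' = 6*e1 - 3*e2 - 1*e3


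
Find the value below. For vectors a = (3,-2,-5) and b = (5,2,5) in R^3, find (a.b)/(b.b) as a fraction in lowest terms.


Projection coefficient = (a . b) / (b . b)
a . b = 3*5 + (-2)*2 + (-5)*5
= 15 + (-4) + (-25) = -14
b . b = 5^2 + 2^2 + 5^2
= 25 + 4 + 25 = 54
Coefficient = -14/54
In lowest terms: -7/27


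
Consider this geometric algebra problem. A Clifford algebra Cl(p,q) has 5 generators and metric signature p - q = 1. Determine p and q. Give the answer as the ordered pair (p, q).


We need p + q = 5 and p - q = 1.
Adding: 2p = 5 + 1 = 6, so p = 3.
Then q = 5 - 3 = 2.
(p, q) = (3, 2)


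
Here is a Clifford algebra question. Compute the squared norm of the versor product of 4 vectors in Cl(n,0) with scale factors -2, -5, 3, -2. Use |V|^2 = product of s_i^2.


Each vector v_i has |v_i|^2 = s_i^2
Squared scales: (-2)^2 = 4, (-5)^2 = 25, 3^2 = 9, (-2)^2 = 4
|V|^2 = 4 * 25 * 9 * 4
= 3600


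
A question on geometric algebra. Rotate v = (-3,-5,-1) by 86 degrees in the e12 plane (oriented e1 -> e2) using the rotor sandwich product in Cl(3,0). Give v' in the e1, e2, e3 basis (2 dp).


Rotor R = cos(43deg) - sin(43deg)*e12
Rotation angle theta = 2 * 43 = 86 degrees in the e12 plane (e1 -> e2).
The component perpendicular to the plane (e3) is invariant: v'_3 = v3 = -1.00
cos(86deg) = 0.0698, sin(86deg) = 0.9976
v'_1 = v1*cos(theta) - v2*sin(theta) = -3*0.0698 - (-5)*0.9976 = 4.78
v'_2 = v1*sin(theta) + v2*cos(theta) = -3*0.9976 + (-5)*0.0698 = -3.34
v' = 4.78*e1 - 3.34*e2 - 1.00*e3


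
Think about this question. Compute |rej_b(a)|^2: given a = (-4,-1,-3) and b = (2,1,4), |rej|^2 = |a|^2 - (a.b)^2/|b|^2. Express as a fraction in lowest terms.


|a|^2 = (-4)^2 + (-1)^2 + (-3)^2 = 26
|b|^2 = 2^2 + 1^2 + 4^2 = 21
a . b = (-4)*2 + (-1)*1 + (-3)*4 = -21
(a.b)^2 = (-21)^2 = 441
|rej|^2 = 26 - 441/21
= (546 - 441)/21
= 105/21
In lowest terms: 5/1


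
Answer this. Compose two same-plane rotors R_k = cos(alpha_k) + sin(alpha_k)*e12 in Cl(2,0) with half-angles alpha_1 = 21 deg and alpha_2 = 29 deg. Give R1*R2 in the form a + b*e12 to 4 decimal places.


Same-plane rotors commute and their half-angles add:
R1*R2 = cos(a1 + a2) + sin(a1 + a2)*e12.
a1 + a2 = 21 + 29 = 50 deg
cos(50 deg) = 0.6428
sin(50 deg) = 0.7660
R1*R2 = 0.6428 + 0.7660*e12


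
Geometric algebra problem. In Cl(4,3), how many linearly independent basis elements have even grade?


Even subalgebra dimension = 2^(n-1)
n = 4 + 3 = 7
2^(7 - 1) = 2^6 = 64
Verification: sum of C(7,k) for even k = 1 + 21 + 35 + 7 = 64
Result = 64


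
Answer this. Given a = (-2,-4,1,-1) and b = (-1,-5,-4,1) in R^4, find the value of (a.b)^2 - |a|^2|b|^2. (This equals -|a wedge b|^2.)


a . b = (-2)*(-1) + (-4)*(-5) + 1*(-4) + (-1)*1
= 2 + 20 + (-4) + (-1) = 17
|a|^2 = (-2)^2 + (-4)^2 + 1^2 + (-1)^2 = 22
|b|^2 = (-1)^2 + (-5)^2 + (-4)^2 + 1^2 = 43
(a.b)^2 = 17^2 = 289
|a|^2 * |b|^2 = 22 * 43 = 946
Result = 289 - 946 = -657


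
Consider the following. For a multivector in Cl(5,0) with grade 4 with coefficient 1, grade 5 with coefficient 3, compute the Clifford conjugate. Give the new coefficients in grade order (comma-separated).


Clifford conjugate sign for grade k: (-1)^(k(k+1)/2)
Grade 4: (-1)^(4*5/2) = (-1)^10 = 1, coeff 1 -> 1
Grade 5: (-1)^(5*6/2) = (-1)^15 = -1, coeff 3 -> -3
Conjugated coefficients: 1, -3


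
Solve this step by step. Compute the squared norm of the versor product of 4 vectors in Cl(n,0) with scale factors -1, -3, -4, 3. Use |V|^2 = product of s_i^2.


Each vector v_i has |v_i|^2 = s_i^2
Squared scales: (-1)^2 = 1, (-3)^2 = 9, (-4)^2 = 16, 3^2 = 9
|V|^2 = 1 * 9 * 16 * 9
= 1296


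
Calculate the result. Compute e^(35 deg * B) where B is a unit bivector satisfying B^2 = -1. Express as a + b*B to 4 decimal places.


For a unit bivector B with B^2 = -1, the exponential series gives
e^(theta*B) = cos(theta) + sin(theta)*B (the GA analogue of Euler's formula).
theta = 35 degrees = 0.610865 rad
cos(35 deg) = 0.8192
sin(35 deg) = 0.5736
exp(theta*B) = 0.8192 + 0.5736*B
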